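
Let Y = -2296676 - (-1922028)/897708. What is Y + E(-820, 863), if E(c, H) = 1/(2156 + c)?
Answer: -229540664544431/99944824 ≈ -2.2967e+6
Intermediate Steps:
Y = -171811874715/74809 (Y = -2296676 - (-1922028)/897708 = -2296676 - 1*(-160169/74809) = -2296676 + 160169/74809 = -171811874715/74809 ≈ -2.2967e+6)
Y + E(-820, 863) = -171811874715/74809 + 1/(2156 - 820) = -171811874715/74809 + 1/1336 = -229540664544431/99944824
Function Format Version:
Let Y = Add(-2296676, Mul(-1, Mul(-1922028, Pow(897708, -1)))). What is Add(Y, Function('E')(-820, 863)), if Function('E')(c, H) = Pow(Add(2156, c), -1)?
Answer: Rational(-229540664544431, 99944824) ≈ -2.2967e+6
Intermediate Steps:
Y = Rational(-171811874715, 74809) (Y = Add(-2296676, Mul(-1, Mul(-1922028, Rational(1, 897708)))) = Add(-2296676, Mul(-1, Rational(-160169, 74809))) = Add(-2296676, Rational(160169, 74809)) = Rational(-171811874715, 74809) ≈ -2.2967e+6)
Add(Y, Function('E')(-820, 863)) = Add(Rational(-171811874715, 74809), Pow(Add(2156, -820), -1)) = Add(Rational(-171811874715, 74809), Pow(1336, -1)) = Add(Rational(-171811874715, 74809), Rational(1, 1336)) = Rational(-229540664544431, 99944824)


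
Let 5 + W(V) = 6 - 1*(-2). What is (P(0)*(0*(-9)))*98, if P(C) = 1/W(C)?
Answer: 0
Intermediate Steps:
W(V) = 3 (W(V) = -5 + (6 - 1*(-2)) = -5 + (6 + 2) = -5 + 8 = 3)
P(C) = 1/3
(P(0)*(0*(-9)))*98 = ((0*(-9))/3)*98 = ((1/3)*0)*98 = 0*98 = 0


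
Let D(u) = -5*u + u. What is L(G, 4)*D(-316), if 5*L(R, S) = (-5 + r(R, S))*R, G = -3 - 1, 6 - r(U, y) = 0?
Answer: -5056/5 ≈ -1011.2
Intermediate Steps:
r(U, y) = 6 (r(U, y) = 6 - 1*0 = 6 + 0 = 6)
G = -4
D(u) = -4*u
L(R, S) = R/5 (L(R, S) = ((-5 + 6)*R)/5 = (1*R)/5 = R/5)
L(G, 4)*D(-316) = ((⅕)*(-4))*(-4*(-316)) = -⅘*1264 = -5056/5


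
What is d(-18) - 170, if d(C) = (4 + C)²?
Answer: 26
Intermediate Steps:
d(-18) - 170 = (4 - 18)² - 170 = (-14)² - 170 = 196 - 170 = 26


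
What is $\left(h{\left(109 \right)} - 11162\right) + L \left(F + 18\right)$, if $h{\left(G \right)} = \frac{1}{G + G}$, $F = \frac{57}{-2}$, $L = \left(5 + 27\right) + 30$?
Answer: $- \frac{2575233}{218} \approx -11813.0$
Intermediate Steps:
$L = 62$ ($L = 32 + 30 = 62$)
$F = - \frac{57}{2}$ ($F = 57 \left(- \frac{1}{2}\right) = - \frac{57}{2} \approx -28.5$)
$h{\left(G \right)} = \frac{1}{2 G}$
$\left(h{\left(109 \right)} - 11162\right) + L \left(F + 18\right) = \left(\frac{1}{2 \cdot 109} - 11162\right) + 62 \left(- \frac{57}{2} + 18\right) = \left(\frac{1}{2} \cdot \frac{1}{109} - 11162\right) + 62 \left(- \frac{21}{2}\right) = \left(\frac{1}{218} - 11162\right) - 651 = - \frac{2433315}{218} - 651 = - \frac{2575233}{218}$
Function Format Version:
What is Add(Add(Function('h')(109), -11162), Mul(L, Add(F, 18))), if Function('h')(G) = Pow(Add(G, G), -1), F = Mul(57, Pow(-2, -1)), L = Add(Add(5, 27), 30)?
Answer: Rational(-2575233, 218) ≈ -11813.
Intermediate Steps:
L = 62 (L = Add(32, 30) = 62)
F = Rational(-57, 2) (F = Mul(57, Rational(-1, 2)) = Rational(-57, 2) ≈ -28.500)
Function('h')(G) = Mul(Rational(1, 2), Pow(G, -1)) (Function('h')(G) = Pow(Mul(2, G), -1) = Mul(Rational(1, 2), Pow(G, -1)))
Add(Add(Function('h')(109), -11162), Mul(L, Add(F, 18))) = Add(Add(Mul(Rational(1, 2), Pow(109, -1)), -11162), Mul(62, Add(Rational(-57, 2), 18))) = Add(Add(Mul(Rational(1, 2), Rational(1, 109)), -11162), Mul(62, Rational(-21, 2))) = Add(Add(Rational(1, 218), -11162), -651) = Add(Rational(-2433315, 218), -651) = Rational(-2575233, 218)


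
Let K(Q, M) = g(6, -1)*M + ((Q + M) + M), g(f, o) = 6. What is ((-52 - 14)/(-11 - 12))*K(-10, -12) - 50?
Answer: -8146/23 ≈ -354.17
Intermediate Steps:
K(Q, M) = Q + 8*M (K(Q, M) = 6*M + ((Q + M) + M) = 6*M + ((M + Q) + M) = 6*M + (Q + 2*M) = Q + 8*M)
((-52 - 14)/(-11 - 12))*K(-10, -12) - 50 = ((-52 - 14)/(-11 - 12))*(-10 + 8*(-12)) - 50 = (-66/(-23))*(-10 - 96) - 50 = -66*(-1/23)*(-106) - 50 = (66/23)*(-106) - 50 = -6996/23 - 50 = -8146/23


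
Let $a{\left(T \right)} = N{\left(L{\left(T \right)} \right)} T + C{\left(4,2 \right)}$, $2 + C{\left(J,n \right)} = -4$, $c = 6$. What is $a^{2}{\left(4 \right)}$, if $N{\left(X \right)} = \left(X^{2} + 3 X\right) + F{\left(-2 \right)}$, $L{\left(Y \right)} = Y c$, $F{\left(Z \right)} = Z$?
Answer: $6646084$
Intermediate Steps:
$C{\left(J,n \right)} = -6$ ($C{\left(J,n \right)} = -2 - 4 = -6$)
$L{\left(Y \right)} = 6 Y$ ($L{\left(Y \right)} = Y 6 = 6 Y$)
$N{\left(X \right)} = -2 + X^{2} + 3 X$ ($N{\left(X \right)} = \left(X^{2} + 3 X\right) - 2 = -2 + X^{2} + 3 X$)
$a{\left(T \right)} = -6 + T \left(-2 + 18 T + 36 T^{2}\right)$ ($a{\left(T \right)} = \left(-2 + \left(6 T\right)^{2} + 3 \cdot 6 T\right) T - 6 = \left(-2 + 36 T^{2} + 18 T\right) T - 6 = \left(-2 + 18 T + 36 T^{2}\right) T - 6 = T \left(-2 + 18 T + 36 T^{2}\right) - 6 = -6 + T \left(-2 + 18 T + 36 T^{2}\right)$)
$a^{2}{\left(4 \right)} = \left(-6 + 2 \cdot 4 \left(-1 + 9 \cdot 4 + 18 \cdot 4^{2}\right)\right)^{2} = \left(-6 + 2 \cdot 4 \left(-1 + 36 + 18 \cdot 16\right)\right)^{2} = \left(-6 + 2 \cdot 4 \left(-1 + 36 + 288\right)\right)^{2} = \left(-6 + 2 \cdot 4 \cdot 323\right)^{2} = \left(-6 + 2584\right)^{2} = 2578^{2} = 6646084$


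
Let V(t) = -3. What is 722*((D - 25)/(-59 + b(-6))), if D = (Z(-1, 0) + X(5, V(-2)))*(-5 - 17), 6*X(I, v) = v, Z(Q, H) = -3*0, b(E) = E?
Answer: 10108/65 ≈ 155.51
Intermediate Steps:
Z(Q, H) = 0
X(I, v) = v/6
D = 11 (D = (0 + (⅙)*(-3))*(-5 - 17) = (0 - ½)*(-22) = -½*(-22) = 11)
722*((D - 25)/(-59 + b(-6))) = 722*((11 - 25)/(-59 - 6)) = 722*(-14/(-65)) = 722*(-14*(-1/65)) = 722*(14/65) = 10108/65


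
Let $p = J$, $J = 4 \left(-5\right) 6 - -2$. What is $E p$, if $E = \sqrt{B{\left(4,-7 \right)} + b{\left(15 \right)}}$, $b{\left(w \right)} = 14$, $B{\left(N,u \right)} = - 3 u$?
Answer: $- 118 \sqrt{35} \approx -698.1$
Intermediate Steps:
$J = -118$ ($J = \left(-20\right) 6 + 2 = -120 + 2 = -118$)
$p = -118$
$E = \sqrt{35}$ ($E = \sqrt{\left(-3\right) \left(-7\right) + 14} = \sqrt{21 + 14} = \sqrt{35} \approx 5.9161$)
$E p = \sqrt{35} \left(-118\right) = - 118 \sqrt{35}$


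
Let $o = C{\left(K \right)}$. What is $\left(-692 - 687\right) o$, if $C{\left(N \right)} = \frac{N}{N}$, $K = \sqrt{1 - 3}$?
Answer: $-1379$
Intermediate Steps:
$K = i \sqrt{2}$ ($K = \sqrt{-2} = i \sqrt{2} \approx 1.4142 i$)
$C{\left(N \right)} = 1$
$o = 1$
$\left(-692 - 687\right) o = \left(-692 - 687\right) 1 = \left(-1379\right) 1 = -1379$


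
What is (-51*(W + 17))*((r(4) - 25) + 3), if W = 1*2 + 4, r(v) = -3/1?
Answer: 29325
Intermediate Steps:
r(v) = -3 (r(v) = -3*1 = -3)
W = 6 (W = 2 + 4 = 6)
(-51*(W + 17))*((r(4) - 25) + 3) = (-51*(6 + 17))*((-3 - 25) + 3) = (-51*23)*(-28 + 3) = -1173*(-25) = 29325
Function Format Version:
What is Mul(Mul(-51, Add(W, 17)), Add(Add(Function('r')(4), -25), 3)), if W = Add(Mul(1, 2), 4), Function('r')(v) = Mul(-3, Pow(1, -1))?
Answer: 29325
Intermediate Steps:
Function('r')(v) = -3 (Function('r')(v) = Mul(-3, 1) = -3)
W = 6 (W = Add(2, 4) = 6)
Mul(Mul(-51, Add(W, 17)), Add(Add(Function('r')(4), -25), 3)) = Mul(Mul(-51, Add(6, 17)), Add(Add(-3, -25), 3)) = Mul(Mul(-51, 23), Add(-28, 3)) = Mul(-1173, -25) = 29325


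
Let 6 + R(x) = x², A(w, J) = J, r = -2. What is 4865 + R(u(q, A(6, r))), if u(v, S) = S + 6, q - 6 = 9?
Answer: 4875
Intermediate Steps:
q = 15 (q = 6 + 9 = 15)
u(v, S) = 6 + S
R(x) = -6 + x²
4865 + R(u(q, A(6, r))) = 4865 + (-6 + (6 - 2)²) = 4865 + (-6 + 4²) = 4865 + (-6 + 16) = 4865 + 10 = 4875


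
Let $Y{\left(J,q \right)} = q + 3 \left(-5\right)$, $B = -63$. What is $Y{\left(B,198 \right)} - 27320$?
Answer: $-27137$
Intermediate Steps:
$Y{\left(J,q \right)} = -15 + q$ ($Y{\left(J,q \right)} = q - 15 = -15 + q$)
$Y{\left(B,198 \right)} - 27320 = \left(-15 + 198\right) - 27320 = 183 - 27320 = -27137$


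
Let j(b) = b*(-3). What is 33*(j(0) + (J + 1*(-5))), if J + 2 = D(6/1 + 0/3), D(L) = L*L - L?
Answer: 759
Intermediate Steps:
j(b) = -3*b
D(L) = L² - L
J = 28 (J = -2 + (6/1 + 0/3)*(-1 + (6/1 + 0/3)) = -2 + (6*1 + 0*(⅓))*(-1 + (6*1 + 0*(⅓))) = -2 + (6 + 0)*(-1 + (6 + 0)) = -2 + 6*(-1 + 6) = -2 + 6*5 = -2 + 30 = 28)
33*(j(0) + (J + 1*(-5))) = 33*(-3*0 + (28 + 1*(-5))) = 33*(0 + (28 - 5)) = 33*(0 + 23) = 33*23 = 759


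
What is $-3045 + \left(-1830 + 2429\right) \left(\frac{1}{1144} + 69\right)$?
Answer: $\frac{43799783}{1144} \approx 38287.0$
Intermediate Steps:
$-3045 + \left(-1830 + 2429\right) \left(\frac{1}{1144} + 69\right) = -3045 + 599 \left(\frac{1}{1144} + 69\right) = -3045 + 599 \cdot \frac{78937}{1144} = -3045 + \frac{47283263}{1144} = \frac{43799783}{1144}$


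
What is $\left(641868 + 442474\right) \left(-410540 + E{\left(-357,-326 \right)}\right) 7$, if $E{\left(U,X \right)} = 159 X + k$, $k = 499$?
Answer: $-3505813228750$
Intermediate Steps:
$E{\left(U,X \right)} = 499 + 159 X$ ($E{\left(U,X \right)} = 159 X + 499 = 499 + 159 X$)
$\left(641868 + 442474\right) \left(-410540 + E{\left(-357,-326 \right)}\right) 7 = \left(641868 + 442474\right) \left(-410540 + \left(499 + 159 \left(-326\right)\right)\right) 7 = 1084342 \left(-410540 + \left(499 - 51834\right)\right) 7 = 1084342 \left(-410540 - 51335\right) 7 = 1084342 \left(-461875\right) 7 = \left(-500830461250\right) 7 = -3505813228750$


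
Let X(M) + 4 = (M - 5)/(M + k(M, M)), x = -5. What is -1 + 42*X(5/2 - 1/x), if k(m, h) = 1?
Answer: -7219/37 ≈ -195.11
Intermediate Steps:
X(M) = -4 + (-5 + M)/(1 + M) (X(M) = -4 + (M - 5)/(M + 1) = -4 + (-5 + M)/(1 + M))
-1 + 42*X(5/2 - 1/x) = -1 + 42*(3*(-3 - (5/2 - 1/(-5)))/(1 + (5/2 - 1/(-5)))) = -1 + 42*(3*(-3 - (5*(½) - 1*(-⅕)))/(1 + (5*(½) - 1*(-⅕)))) = -1 + 42*(3*(-3 - (5/2 + ⅕))/(1 + (5/2 + ⅕))) = -1 + 42*(3*(-3 - 1*27/10)/(1 + 27/10)) = -1 + 42*(3*(-3 - 27/10)/(37/10)) = -1 + 42*(3*(10/37)*(-57/10)) = -1 + 42*(-171/37) = -1 - 7182/37 = -7219/37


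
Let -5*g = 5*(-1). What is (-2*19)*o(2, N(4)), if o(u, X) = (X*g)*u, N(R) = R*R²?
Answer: -4864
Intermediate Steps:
N(R) = R³
g = 1 (g = -(-1) = -⅕*(-5) = 1)
o(u, X) = X*u (o(u, X) = (X*1)*u = X*u)
(-2*19)*o(2, N(4)) = (-2*19)*(4³*2) = -2432*2 = -38*128 = -4864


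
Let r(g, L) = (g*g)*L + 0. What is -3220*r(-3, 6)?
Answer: -173880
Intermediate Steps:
r(g, L) = L*g**2 (r(g, L) = g**2*L + 0 = L*g**2 + 0 = L*g**2)
-3220*r(-3, 6) = -19320*(-3)**2 = -19320*9 = -3220*54 = -173880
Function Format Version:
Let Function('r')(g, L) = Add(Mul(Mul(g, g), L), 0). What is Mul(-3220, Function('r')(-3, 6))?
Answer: -173880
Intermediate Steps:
Function('r')(g, L) = Mul(L, Pow(g, 2)) (Function('r')(g, L) = Add(Mul(Pow(g, 2), L), 0) = Add(Mul(L, Pow(g, 2)), 0) = Mul(L, Pow(g, 2)))
Mul(-3220, Function('r')(-3, 6)) = Mul(-3220, Mul(6, Pow(-3, 2))) = Mul(-3220, Mul(6, 9)) = Mul(-3220, 54) = -173880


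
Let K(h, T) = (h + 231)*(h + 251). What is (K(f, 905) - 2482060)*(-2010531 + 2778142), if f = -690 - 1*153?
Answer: -1627148022916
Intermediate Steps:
f = -843 (f = -690 - 153 = -843)
K(h, T) = (231 + h)*(251 + h)
(K(f, 905) - 2482060)*(-2010531 + 2778142) = ((57981 + (-843)**2 + 482*(-843)) - 2482060)*(-2010531 + 2778142) = ((57981 + 710649 - 406326) - 2482060)*767611 = (362304 - 2482060)*767611 = -2119756*767611 = -1627148022916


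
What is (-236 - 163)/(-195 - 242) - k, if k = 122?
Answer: -2785/23 ≈ -121.09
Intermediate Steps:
(-236 - 163)/(-195 - 242) - k = (-236 - 163)/(-195 - 242) - 1*122 = -399/(-437) - 122 = -399*(-1/437) - 122 = 21/23 - 122 = -2785/23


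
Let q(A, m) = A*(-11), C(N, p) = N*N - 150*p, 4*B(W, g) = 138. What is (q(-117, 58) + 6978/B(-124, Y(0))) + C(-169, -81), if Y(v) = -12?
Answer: 970606/23 ≈ 42200.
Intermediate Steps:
B(W, g) = 69/2 (B(W, g) = (¼)*138 = 69/2)
C(N, p) = N² - 150*p
q(A, m) = -11*A
(q(-117, 58) + 6978/B(-124, Y(0))) + C(-169, -81) = (-11*(-117) + 6978/(69/2)) + ((-169)² - 150*(-81)) = (1287 + 6978*(2/69)) + (28561 + 12150) = (1287 + 4652/23) + 40711 = 34253/23 + 40711 = 970606/23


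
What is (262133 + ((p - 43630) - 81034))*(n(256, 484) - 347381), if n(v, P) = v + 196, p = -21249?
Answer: -40320088380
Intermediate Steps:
n(v, P) = 196 + v
(262133 + ((p - 43630) - 81034))*(n(256, 484) - 347381) = (262133 + ((-21249 - 43630) - 81034))*((196 + 256) - 347381) = (262133 + (-64879 - 81034))*(452 - 347381) = (262133 - 145913)*(-346929) = 116220*(-346929) = -40320088380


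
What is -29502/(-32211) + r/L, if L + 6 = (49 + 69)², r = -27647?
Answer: -53325409/49812522 ≈ -1.0705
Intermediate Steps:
L = 13918 (L = -6 + (49 + 69)² = -6 + 118² = -6 + 13924 = 13918)
-29502/(-32211) + r/L = -29502/(-32211) - 27647/13918 = -29502*(-1/32211) - 27647*1/13918 = 3278/3579 - 27647/13918 = -53325409/49812522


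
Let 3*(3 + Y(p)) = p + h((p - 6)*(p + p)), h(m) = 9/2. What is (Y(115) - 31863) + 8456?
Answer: -140221/6 ≈ -23370.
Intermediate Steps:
h(m) = 9/2 (h(m) = 9*(½) = 9/2)
Y(p) = -3/2 + p/3 (Y(p) = -3 + (p + 9/2)/3 = -3 + (9/2 + p)/3 = -3 + (3/2 + p/3) = -3/2 + p/3)
(Y(115) - 31863) + 8456 = ((-3/2 + (⅓)*115) - 31863) + 8456 = ((-3/2 + 115/3) - 31863) + 8456 = (221/6 - 31863) + 8456 = -190957/6 + 8456 = -140221/6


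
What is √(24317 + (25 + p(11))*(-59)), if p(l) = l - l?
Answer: 9*√282 ≈ 151.14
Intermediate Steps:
p(l) = 0
√(24317 + (25 + p(11))*(-59)) = √(24317 + (25 + 0)*(-59)) = √(24317 + 25*(-59)) = √(24317 - 1475) = √22842 = 9*√282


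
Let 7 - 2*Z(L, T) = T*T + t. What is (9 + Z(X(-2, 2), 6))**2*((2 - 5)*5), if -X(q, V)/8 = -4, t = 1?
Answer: -540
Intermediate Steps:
X(q, V) = 32 (X(q, V) = -8*(-4) = 32)
Z(L, T) = 3 - T**2/2 (Z(L, T) = 7/2 - (T*T + 1)/2 = 7/2 - (T**2 + 1)/2 = 7/2 - (1 + T**2)/2 = 7/2 + (-1/2 - T**2/2) = 3 - T**2/2)
(9 + Z(X(-2, 2), 6))**2*((2 - 5)*5) = (9 + (3 - 1/2*6**2))**2*((2 - 5)*5) = (9 + (3 - 1/2*36))**2*(-3*5) = (9 + (3 - 18))**2*(-15) = (9 - 15)**2*(-15) = (-6)**2*(-15) = 36*(-15) = -540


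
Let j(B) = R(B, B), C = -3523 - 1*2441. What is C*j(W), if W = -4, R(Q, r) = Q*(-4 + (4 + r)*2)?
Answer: -95424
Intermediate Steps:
C = -5964 (C = -3523 - 2441 = -5964)
R(Q, r) = Q*(4 + 2*r) (R(Q, r) = Q*(-4 + (8 + 2*r)) = Q*(4 + 2*r))
j(B) = 2*B*(2 + B)
C*j(W) = -11928*(-4)*(2 - 4) = -11928*(-4)*(-2) = -5964*16 = -95424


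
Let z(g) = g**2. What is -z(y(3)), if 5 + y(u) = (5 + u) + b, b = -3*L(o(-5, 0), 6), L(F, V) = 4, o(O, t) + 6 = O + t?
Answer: -81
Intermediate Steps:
o(O, t) = -6 + O + t (o(O, t) = -6 + (O + t) = -6 + O + t)
b = -12 (b = -3*4 = -12)
y(u) = -12 + u (y(u) = -5 + ((5 + u) - 12) = -5 + (-7 + u) = -12 + u)
-z(y(3)) = -(-12 + 3)**2 = -1*(-9)**2 = -1*81 = -81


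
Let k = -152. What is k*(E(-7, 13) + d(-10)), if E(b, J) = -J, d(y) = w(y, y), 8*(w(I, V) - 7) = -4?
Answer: 988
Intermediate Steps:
w(I, V) = 13/2 (w(I, V) = 7 + (⅛)*(-4) = 7 - ½ = 13/2)
d(y) = 13/2
k*(E(-7, 13) + d(-10)) = -152*(-1*13 + 13/2) = -152*(-13 + 13/2) = -152*(-13/2) = 988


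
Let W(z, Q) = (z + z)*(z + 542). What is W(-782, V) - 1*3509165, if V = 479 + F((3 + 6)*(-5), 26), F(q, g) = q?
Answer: -3133805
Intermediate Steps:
V = 434 (V = 479 + (3 + 6)*(-5) = 479 + 9*(-5) = 479 - 45 = 434)
W(z, Q) = 2*z*(542 + z) (W(z, Q) = (2*z)*(542 + z) = 2*z*(542 + z))
W(-782, V) - 1*3509165 = 2*(-782)*(542 - 782) - 1*3509165 = 2*(-782)*(-240) - 3509165 = 375360 - 3509165 = -3133805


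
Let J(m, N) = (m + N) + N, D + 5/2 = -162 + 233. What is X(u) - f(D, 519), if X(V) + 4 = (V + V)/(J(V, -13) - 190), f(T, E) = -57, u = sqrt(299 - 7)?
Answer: 614177/11591 - 216*sqrt(73)/11591 ≈ 52.828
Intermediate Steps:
u = 2*sqrt(73) (u = sqrt(292) = 2*sqrt(73) ≈ 17.088)
D = 137/2 (D = -5/2 + (-162 + 233) = -5/2 + 71 = 137/2 ≈ 68.500)
J(m, N) = m + 2*N (J(m, N) = (N + m) + N = m + 2*N)
X(V) = -4 + 2*V/(-216 + V) (X(V) = -4 + (V + V)/((V + 2*(-13)) - 190) = -4 + (2*V)/((V - 26) - 190) = -4 + (2*V)/((-26 + V) - 190) = -4 + (2*V)/(-216 + V) = -4 + 2*V/(-216 + V))
X(u) - f(D, 519) = 2*(432 - 2*sqrt(73))/(-216 + 2*sqrt(73)) - 1*(-57) = 2*(432 - 2*sqrt(73))/(-216 + 2*sqrt(73)) + 57 = 57 + 2*(432 - 2*sqrt(73))/(-216 + 2*sqrt(73))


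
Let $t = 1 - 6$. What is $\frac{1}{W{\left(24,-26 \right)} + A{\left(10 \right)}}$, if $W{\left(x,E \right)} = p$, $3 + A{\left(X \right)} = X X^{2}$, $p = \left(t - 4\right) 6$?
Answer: $\frac{1}{943} \approx 0.0010604$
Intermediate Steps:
$t = -5$ ($t = 1 - 6 = -5$)
$p = -54$ ($p = \left(-5 - 4\right) 6 = \left(-9\right) 6 = -54$)
$A{\left(X \right)} = -3 + X^{3}$ ($A{\left(X \right)} = -3 + X X^{2} = -3 + X^{3}$)
$W{\left(x,E \right)} = -54$
$\frac{1}{W{\left(24,-26 \right)} + A{\left(10 \right)}} = \frac{1}{-54 - \left(3 - 10^{3}\right)} = \frac{1}{-54 + \left(-3 + 1000\right)} = \frac{1}{-54 + 997} = \frac{1}{943}$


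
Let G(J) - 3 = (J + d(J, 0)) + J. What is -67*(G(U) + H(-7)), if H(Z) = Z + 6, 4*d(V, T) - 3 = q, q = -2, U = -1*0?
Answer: -603/4 ≈ -150.75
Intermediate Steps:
U = 0
d(V, T) = 1/4 (d(V, T) = 3/4 + (1/4)*(-2) = 3/4 - 1/2 = 1/4)
H(Z) = 6 + Z
G(J) = 13/4 + 2*J (G(J) = 3 + ((J + 1/4) + J) = 3 + ((1/4 + J) + J) = 3 + (1/4 + 2*J) = 13/4 + 2*J)
-67*(G(U) + H(-7)) = -67*((13/4 + 2*0) + (6 - 7)) = -67*((13/4 + 0) - 1) = -67*(13/4 - 1) = -67*9/4 = -603/4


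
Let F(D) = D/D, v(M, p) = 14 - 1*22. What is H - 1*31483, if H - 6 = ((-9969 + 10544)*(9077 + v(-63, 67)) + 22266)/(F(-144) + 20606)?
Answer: -214469866/6869 ≈ -31223.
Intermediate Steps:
v(M, p) = -8 (v(M, p) = 14 - 22 = -8)
F(D) = 1
H = 1786861/6869 (H = 6 + ((-9969 + 10544)*(9077 - 8) + 22266)/(1 + 20606) = 6 + (575*9069 + 22266)/20607 = 6 + (5214675 + 22266)*(1/20607) = 6 + 5236941*(1/20607) = 6 + 1745647/6869 = 1786861/6869 ≈ 260.13)
H - 1*31483 = 1786861/6869 - 1*31483 = 1786861/6869 - 31483 = -214469866/6869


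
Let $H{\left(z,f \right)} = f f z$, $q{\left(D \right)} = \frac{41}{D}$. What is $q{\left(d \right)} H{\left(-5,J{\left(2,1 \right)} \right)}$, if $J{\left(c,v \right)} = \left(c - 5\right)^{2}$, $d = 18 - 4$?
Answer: $- \frac{16605}{14} \approx -1186.1$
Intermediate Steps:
$d = 14$ ($d = 18 - 4 = 14$)
$J{\left(c,v \right)} = \left(-5 + c\right)^{2}$
$H{\left(z,f \right)} = z f^{2}$ ($H{\left(z,f \right)} = f^{2} z = z f^{2}$)
$q{\left(d \right)} H{\left(-5,J{\left(2,1 \right)} \right)} = \frac{41}{14} \left(- 5 \left(\left(-5 + 2\right)^{2}\right)^{2}\right) = 41 \cdot \frac{1}{14} \left(- 5 \left(\left(-3\right)^{2}\right)^{2}\right) = \frac{41 \left(- 5 \cdot 9^{2}\right)}{14} = \frac{41 \left(\left(-5\right) 81\right)}{14} = \frac{41}{14} \left(-405\right) = - \frac{16605}{14}$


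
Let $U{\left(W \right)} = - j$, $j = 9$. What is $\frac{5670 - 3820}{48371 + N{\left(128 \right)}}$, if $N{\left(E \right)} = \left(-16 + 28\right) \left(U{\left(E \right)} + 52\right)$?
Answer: $\frac{1850}{48887} \approx 0.037842$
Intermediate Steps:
$U{\left(W \right)} = -9$ ($U{\left(W \right)} = \left(-1\right) 9 = -9$)
$N{\left(E \right)} = 516$ ($N{\left(E \right)} = \left(-16 + 28\right) \left(-9 + 52\right) = 12 \cdot 43 = 516$)
$\frac{5670 - 3820}{48371 + N{\left(128 \right)}} = \frac{5670 - 3820}{48371 + 516} = \frac{1850}{48887}$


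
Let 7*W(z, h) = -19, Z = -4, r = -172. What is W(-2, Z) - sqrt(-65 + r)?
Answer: -19/7 - I*sqrt(237) ≈ -2.7143 - 15.395*I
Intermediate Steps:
W(z, h) = -19/7 (W(z, h) = (1/7)*(-19) = -19/7)
W(-2, Z) - sqrt(-65 + r) = -19/7 - sqrt(-65 - 172) = -19/7 - sqrt(-237) = -19/7 - I*sqrt(237)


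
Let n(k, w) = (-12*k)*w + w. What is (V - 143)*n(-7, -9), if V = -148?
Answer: 222615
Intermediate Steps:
n(k, w) = w - 12*k*w (n(k, w) = -12*k*w + w = w - 12*k*w)
(V - 143)*n(-7, -9) = (-148 - 143)*(-9*(1 - 12*(-7))) = -(-2619)*(1 + 84) = -(-2619)*85 = -291*(-765) = 222615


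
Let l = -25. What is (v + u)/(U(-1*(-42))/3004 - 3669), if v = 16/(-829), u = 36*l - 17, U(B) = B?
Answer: 20032174/80148549 ≈ 0.24994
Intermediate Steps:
u = -917 (u = 36*(-25) - 17 = -900 - 17 = -917)
v = -16/829 (v = 16*(-1/829) = -16/829 ≈ -0.019300)
(v + u)/(U(-1*(-42))/3004 - 3669) = (-16/829 - 917)/(-1*(-42)/3004 - 3669) = -760209/(829*(42*(1/3004) - 3669)) = -760209/(829*(21/1502 - 3669)) = -760209/(829*(-5510817/1502)) = -760209/829*(-1502/5510817) = 20032174/80148549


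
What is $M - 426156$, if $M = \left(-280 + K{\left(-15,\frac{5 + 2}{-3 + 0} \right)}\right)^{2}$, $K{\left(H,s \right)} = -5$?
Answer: $-344931$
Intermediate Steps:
$M = 81225$ ($M = \left(-280 - 5\right)^{2} = \left(-285\right)^{2} = 81225$)
$M - 426156 = 81225 - 426156 = -344931$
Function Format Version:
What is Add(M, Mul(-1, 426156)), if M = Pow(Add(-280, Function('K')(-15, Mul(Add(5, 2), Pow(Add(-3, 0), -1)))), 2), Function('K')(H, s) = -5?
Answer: -344931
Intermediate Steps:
M = 81225 (M = Pow(Add(-280, -5), 2) = Pow(-285, 2) = 81225)
Add(M, Mul(-1, 426156)) = Add(81225, Mul(-1, 426156)) = Add(81225, -426156) = -344931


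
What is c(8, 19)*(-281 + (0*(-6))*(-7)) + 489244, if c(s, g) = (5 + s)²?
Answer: 441755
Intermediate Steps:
c(8, 19)*(-281 + (0*(-6))*(-7)) + 489244 = (5 + 8)²*(-281 + (0*(-6))*(-7)) + 489244 = 13²*(-281 + 0*(-7)) + 489244 = 169*(-281 + 0) + 489244 = 169*(-281) + 489244 = -47489 + 489244 = 441755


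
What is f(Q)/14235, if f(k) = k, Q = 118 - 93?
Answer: 5/2847 ≈ 0.0017562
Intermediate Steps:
Q = 25
f(Q)/14235 = 25/14235 = 25*(1/14235) = 5/2847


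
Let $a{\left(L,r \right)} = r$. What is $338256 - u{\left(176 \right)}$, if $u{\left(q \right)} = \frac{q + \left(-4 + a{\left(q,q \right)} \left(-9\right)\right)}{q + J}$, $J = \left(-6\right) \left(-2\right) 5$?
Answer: $\frac{19957457}{59} \approx 3.3826 \cdot 10^{5}$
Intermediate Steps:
$J = 60$ ($J = 12 \cdot 5 = 60$)
$u{\left(q \right)} = \frac{-4 - 8 q}{60 + q}$ ($u{\left(q \right)} = \frac{q + \left(-4 + q \left(-9\right)\right)}{q + 60} = \frac{q - \left(4 + 9 q\right)}{60 + q} = \frac{-4 - 8 q}{60 + q}$)
$338256 - u{\left(176 \right)} = 338256 - \frac{4 \left(-1 - 352\right)}{60 + 176} = 338256 - \frac{4 \left(-1 - 352\right)}{236} = 338256 - 4 \cdot \frac{1}{236} \left(-353\right) = 338256 - - \frac{353}{59} = 338256 + \frac{353}{59} = \frac{19957457}{59}$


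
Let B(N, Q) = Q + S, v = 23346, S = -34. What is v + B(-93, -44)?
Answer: 23268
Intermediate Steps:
B(N, Q) = -34 + Q (B(N, Q) = Q - 34 = -34 + Q)
v + B(-93, -44) = 23346 + (-34 - 44) = 23346 - 78 = 23268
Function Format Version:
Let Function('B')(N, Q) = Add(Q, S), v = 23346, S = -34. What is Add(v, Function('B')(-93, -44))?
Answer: 23268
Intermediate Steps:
Function('B')(N, Q) = Add(-34, Q) (Function('B')(N, Q) = Add(Q, -34) = Add(-34, Q))
Add(v, Function('B')(-93, -44)) = Add(23346, Add(-34, -44)) = Add(23346, -78) = 23268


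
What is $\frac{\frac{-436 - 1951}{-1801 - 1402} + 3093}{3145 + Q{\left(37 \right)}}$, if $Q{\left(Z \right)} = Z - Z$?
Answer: $\frac{15754}{16015} \approx 0.9837$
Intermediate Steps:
$Q{\left(Z \right)} = 0$
$\frac{\frac{-436 - 1951}{-1801 - 1402} + 3093}{3145 + Q{\left(37 \right)}} = \frac{\frac{-436 - 1951}{-1801 - 1402} + 3093}{3145 + 0} = \frac{- \frac{2387}{-3203} + 3093}{3145} = \left(\left(-2387\right) \left(- \frac{1}{3203}\right) + 3093\right) \frac{1}{3145} = \left(\frac{2387}{3203} + 3093\right) \frac{1}{3145} = \frac{9909266}{3203} \cdot \frac{1}{3145} = \frac{15754}{16015}$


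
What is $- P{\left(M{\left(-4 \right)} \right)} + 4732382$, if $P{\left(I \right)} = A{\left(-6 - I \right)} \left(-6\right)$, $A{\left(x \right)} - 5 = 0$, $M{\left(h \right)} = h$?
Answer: $4732412$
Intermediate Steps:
$A{\left(x \right)} = 5$ ($A{\left(x \right)} = 5 + 0 = 5$)
$P{\left(I \right)} = -30$ ($P{\left(I \right)} = 5 \left(-6\right) = -30$)
$- P{\left(M{\left(-4 \right)} \right)} + 4732382 = \left(-1\right) \left(-30\right) + 4732382 = 30 + 4732382 = 4732412$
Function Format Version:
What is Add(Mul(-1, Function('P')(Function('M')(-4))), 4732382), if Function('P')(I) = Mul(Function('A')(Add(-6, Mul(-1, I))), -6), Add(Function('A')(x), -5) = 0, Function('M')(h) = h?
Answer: 4732412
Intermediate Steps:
Function('A')(x) = 5 (Function('A')(x) = Add(5, 0) = 5)
Function('P')(I) = -30 (Function('P')(I) = Mul(5, -6) = -30)
Add(Mul(-1, Function('P')(Function('M')(-4))), 4732382) = Add(Mul(-1, -30), 4732382) = Add(30, 4732382) = 4732412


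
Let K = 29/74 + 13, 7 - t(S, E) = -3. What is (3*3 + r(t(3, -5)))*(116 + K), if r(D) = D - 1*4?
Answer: 143625/74 ≈ 1940.9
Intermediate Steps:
t(S, E) = 10 (t(S, E) = 7 - 1*(-3) = 7 + 3 = 10)
K = 991/74 (K = 29*(1/74) + 13 = 29/74 + 13 = 991/74 ≈ 13.392)
r(D) = -4 + D (r(D) = D - 4 = -4 + D)
(3*3 + r(t(3, -5)))*(116 + K) = (3*3 + (-4 + 10))*(116 + 991/74) = (9 + 6)*(9575/74) = 15*(9575/74) = 143625/74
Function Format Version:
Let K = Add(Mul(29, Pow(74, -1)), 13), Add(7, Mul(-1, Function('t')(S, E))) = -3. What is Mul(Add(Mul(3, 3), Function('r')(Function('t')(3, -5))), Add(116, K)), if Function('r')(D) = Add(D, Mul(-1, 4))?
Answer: Rational(143625, 74) ≈ 1940.9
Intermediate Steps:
Function('t')(S, E) = 10 (Function('t')(S, E) = Add(7, Mul(-1, -3)) = Add(7, 3) = 10)
K = Rational(991, 74) (K = Add(Mul(29, Rational(1, 74)), 13) = Add(Rational(29, 74), 13) = Rational(991, 74) ≈ 13.392)
Function('r')(D) = Add(-4, D) (Function('r')(D) = Add(D, -4) = Add(-4, D))
Mul(Add(Mul(3, 3), Function('r')(Function('t')(3, -5))), Add(116, K)) = Mul(Add(Mul(3, 3), Add(-4, 10)), Add(116, Rational(991, 74))) = Mul(Add(9, 6), Rational(9575, 74)) = Mul(15, Rational(9575, 74)) = Rational(143625, 74)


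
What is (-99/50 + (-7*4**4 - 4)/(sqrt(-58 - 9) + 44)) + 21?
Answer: -2046347/100150 + 1796*I*sqrt(67)/2003 ≈ -20.433 + 7.3394*I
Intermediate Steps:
(-99/50 + (-7*4**4 - 4)/(sqrt(-58 - 9) + 44)) + 21 = (-99*1/50 + (-7*256 - 4)/(sqrt(-67) + 44)) + 21 = (-99/50 + (-1792 - 4)/(I*sqrt(67) + 44)) + 21 = (-99/50 - 1796/(44 + I*sqrt(67))) + 21 = 951/50 - 1796/(44 + I*sqrt(67))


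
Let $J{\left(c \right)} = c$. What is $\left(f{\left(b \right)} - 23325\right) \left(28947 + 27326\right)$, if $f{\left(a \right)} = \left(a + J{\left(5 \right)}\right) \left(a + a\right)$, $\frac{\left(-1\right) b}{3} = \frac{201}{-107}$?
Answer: $- \frac{14950357242681}{11449} \approx -1.3058 \cdot 10^{9}$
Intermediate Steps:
$b = \frac{603}{107}$ ($b = - 3 \frac{201}{-107} = - 3 \cdot 201 \left(- \frac{1}{107}\right) = \left(-3\right) \left(- \frac{201}{107}\right) = \frac{603}{107} \approx 5.6355$)
$f{\left(a \right)} = 2 a \left(5 + a\right)$ ($f{\left(a \right)} = \left(a + 5\right) \left(a + a\right) = \left(5 + a\right) 2 a = 2 a \left(5 + a\right)$)
$\left(f{\left(b \right)} - 23325\right) \left(28947 + 27326\right) = \left(2 \cdot \frac{603}{107} \left(5 + \frac{603}{107}\right) - 23325\right) \left(28947 + 27326\right) = \left(2 \cdot \frac{603}{107} \cdot \frac{1138}{107} - 23325\right) 56273 = \left(\frac{1372428}{11449} - 23325\right) 56273 = \left(- \frac{265675497}{11449}\right) 56273 = - \frac{14950357242681}{11449}$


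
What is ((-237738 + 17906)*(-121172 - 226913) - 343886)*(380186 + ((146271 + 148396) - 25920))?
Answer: 49656273882451122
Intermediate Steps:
((-237738 + 17906)*(-121172 - 226913) - 343886)*(380186 + ((146271 + 148396) - 25920)) = (-219832*(-348085) - 343886)*(380186 + (294667 - 25920)) = (76520221720 - 343886)*(380186 + 268747) = 76519877834*648933 = 49656273882451122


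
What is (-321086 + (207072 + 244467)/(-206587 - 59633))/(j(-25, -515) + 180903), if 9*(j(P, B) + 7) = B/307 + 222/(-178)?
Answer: -778523041186419/438607435813600 ≈ -1.7750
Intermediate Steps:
j(P, B) = -1906/267 + B/2763 (j(P, B) = -7 + (B/307 + 222/(-178))/9 = -7 + (B*(1/307) + 222*(-1/178))/9 = -7 + (B/307 - 111/89)/9 = -7 + (-111/89 + B/307)/9 = -7 + (-37/267 + B/2763) = -1906/267 + B/2763)
(-321086 + (207072 + 244467)/(-206587 - 59633))/(j(-25, -515) + 180903) = (-321086 + (207072 + 244467)/(-206587 - 59633))/((-1906/267 + (1/2763)*(-515)) + 180903) = (-321086 + 451539/(-266220))/((-1906/267 - 515/2763) + 180903) = (-321086 + 451539*(-1/266220))/(-1801261/245907 + 180903) = (-321086 - 50171/29580)/(44483512760/245907) = -9497774051/29580*245907/44483512760 = -778523041186419/438607435813600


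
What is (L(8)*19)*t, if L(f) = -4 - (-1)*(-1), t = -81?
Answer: 7695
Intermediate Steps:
L(f) = -5 (L(f) = -4 - 1*1 = -4 - 1 = -5)
(L(8)*19)*t = -5*19*(-81) = -95*(-81) = 7695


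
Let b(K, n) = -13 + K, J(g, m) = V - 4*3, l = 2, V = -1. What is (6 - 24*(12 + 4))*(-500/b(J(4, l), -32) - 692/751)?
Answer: -67569012/9763 ≈ -6920.9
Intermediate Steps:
J(g, m) = -13 (J(g, m) = -1 - 4*3 = -1 - 12 = -13)
(6 - 24*(12 + 4))*(-500/b(J(4, l), -32) - 692/751) = (6 - 24*(12 + 4))*(-500/(-13 - 13) - 692/751) = (6 - 24*16)*(-500/(-26) - 692*1/751) = (6 - 384)*(-500*(-1/26) - 692/751) = -378*(250/13 - 692/751) = -378*178754/9763 = -67569012/9763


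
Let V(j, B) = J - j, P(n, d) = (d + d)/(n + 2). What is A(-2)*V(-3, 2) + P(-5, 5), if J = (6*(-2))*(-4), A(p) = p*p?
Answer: 602/3 ≈ 200.67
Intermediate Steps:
A(p) = p²
J = 48 (J = -12*(-4) = 48)
P(n, d) = 2*d/(2 + n) (P(n, d) = (2*d)/(2 + n) = 2*d/(2 + n))
V(j, B) = 48 - j
A(-2)*V(-3, 2) + P(-5, 5) = (-2)²*(48 - 1*(-3)) + 2*5/(2 - 5) = 4*(48 + 3) + 2*5/(-3) = 4*51 + 2*5*(-⅓) = 204 - 10/3 = 602/3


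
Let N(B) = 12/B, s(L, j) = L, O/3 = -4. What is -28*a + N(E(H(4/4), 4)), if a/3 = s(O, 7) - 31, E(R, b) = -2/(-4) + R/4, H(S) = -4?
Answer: 3588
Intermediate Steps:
O = -12 (O = 3*(-4) = -12)
E(R, b) = ½ + R/4 (E(R, b) = -2*(-¼) + R*(¼) = ½ + R/4)
a = -129 (a = 3*(-12 - 31) = 3*(-43) = -129)
-28*a + N(E(H(4/4), 4)) = -28*(-129) + 12/(½ + (¼)*(-4)) = 3612 + 12/(½ - 1) = 3612 + 12/(-½) = 3612 + 12*(-2) = 3612 - 24 = 3588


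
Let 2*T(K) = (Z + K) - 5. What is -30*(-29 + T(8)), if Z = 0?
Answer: 825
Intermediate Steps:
T(K) = -5/2 + K/2 (T(K) = ((0 + K) - 5)/2 = (K - 5)/2 = (-5 + K)/2 = -5/2 + K/2)
-30*(-29 + T(8)) = -30*(-29 + (-5/2 + (1/2)*8)) = -30*(-29 + (-5/2 + 4)) = -30*(-29 + 3/2) = -30*(-55/2) = 825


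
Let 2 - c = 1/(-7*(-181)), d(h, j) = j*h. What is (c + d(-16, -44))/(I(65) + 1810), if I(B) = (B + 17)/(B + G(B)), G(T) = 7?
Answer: 32202036/82609667 ≈ 0.38981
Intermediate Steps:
d(h, j) = h*j
I(B) = (17 + B)/(7 + B) (I(B) = (B + 17)/(B + 7) = (17 + B)/(7 + B))
c = 2533/1267 (c = 2 - 1/((-7*(-181))) = 2 - 1/1267 = 2533/1267 ≈ 1.9992)
(c + d(-16, -44))/(I(65) + 1810) = (2533/1267 - 16*(-44))/((17 + 65)/(7 + 65) + 1810) = (2533/1267 + 704)/(82/72 + 1810) = 894501/(1267*((1/72)*82 + 1810)) = 894501/(1267*(41/36 + 1810)) = 894501/(1267*(65201/36)) = (894501/1267)*(36/65201) = 32202036/82609667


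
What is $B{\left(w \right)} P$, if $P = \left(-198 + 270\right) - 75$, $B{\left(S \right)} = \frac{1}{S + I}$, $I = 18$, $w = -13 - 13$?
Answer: $\frac{3}{8} \approx 0.375$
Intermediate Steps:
$w = -26$
$B{\left(S \right)} = \frac{1}{18 + S}$ ($B{\left(S \right)} = \frac{1}{S + 18} = \frac{1}{18 + S}$)
$P = -3$ ($P = 72 - 75 = -3$)
$B{\left(w \right)} P = \frac{1}{18 - 26} \left(-3\right) = \frac{1}{-8} \left(-3\right) = \left(- \frac{1}{8}\right) \left(-3\right) = \frac{3}{8}$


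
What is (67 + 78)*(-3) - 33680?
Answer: -34115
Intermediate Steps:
(67 + 78)*(-3) - 33680 = 145*(-3) - 33680 = -435 - 33680 = -34115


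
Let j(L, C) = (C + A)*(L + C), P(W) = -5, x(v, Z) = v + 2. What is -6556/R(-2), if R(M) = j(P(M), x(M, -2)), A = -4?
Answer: -1639/5 ≈ -327.80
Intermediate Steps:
x(v, Z) = 2 + v
j(L, C) = (-4 + C)*(C + L) (j(L, C) = (C - 4)*(L + C) = (-4 + C)*(C + L))
R(M) = 2 + (2 + M)² - 9*M (R(M) = (2 + M)² - 4*(2 + M) - 4*(-5) + (2 + M)*(-5) = (2 + M)² + (-8 - 4*M) + 20 + (-10 - 5*M) = 2 + (2 + M)² - 9*M)
-6556/R(-2) = -6556/(6 + (-2)² - 5*(-2)) = -6556/(6 + 4 + 10) = -6556/20 = -6556*1/20 = -1639/5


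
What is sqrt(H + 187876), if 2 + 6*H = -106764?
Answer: sqrt(1530735)/3 ≈ 412.41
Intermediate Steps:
H = -53383/3 (H = -1/3 + (1/6)*(-106764) = -1/3 - 17794 = -53383/3 ≈ -17794.)
sqrt(H + 187876) = sqrt(-53383/3 + 187876) = sqrt(510245/3) = sqrt(1530735)/3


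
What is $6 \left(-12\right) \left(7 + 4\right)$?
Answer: $-792$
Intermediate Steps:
$6 \left(-12\right) \left(7 + 4\right) = \left(-72\right) 11 = -792$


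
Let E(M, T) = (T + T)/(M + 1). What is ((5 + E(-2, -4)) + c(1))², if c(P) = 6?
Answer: 361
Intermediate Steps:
E(M, T) = 2*T/(1 + M) (E(M, T) = (2*T)/(1 + M) = 2*T/(1 + M))
((5 + E(-2, -4)) + c(1))² = ((5 + 2*(-4)/(1 - 2)) + 6)² = ((5 + 2*(-4)/(-1)) + 6)² = ((5 + 2*(-4)*(-1)) + 6)² = ((5 + 8) + 6)² = (13 + 6)² = 19² = 361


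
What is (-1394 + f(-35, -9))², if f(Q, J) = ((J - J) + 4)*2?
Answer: 1920996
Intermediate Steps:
f(Q, J) = 8 (f(Q, J) = (0 + 4)*2 = 4*2 = 8)
(-1394 + f(-35, -9))² = (-1394 + 8)² = (-1386)² = 1920996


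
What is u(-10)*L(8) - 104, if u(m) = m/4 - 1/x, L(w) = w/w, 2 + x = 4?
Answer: -107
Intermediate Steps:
x = 2 (x = -2 + 4 = 2)
L(w) = 1
u(m) = -½ + m/4 (u(m) = m/4 - 1/2 = m*(¼) - 1*½ = m/4 - ½ = -½ + m/4)
u(-10)*L(8) - 104 = (-½ + (¼)*(-10))*1 - 104 = (-½ - 5/2)*1 - 104 = -3*1 - 104 = -3 - 104 = -107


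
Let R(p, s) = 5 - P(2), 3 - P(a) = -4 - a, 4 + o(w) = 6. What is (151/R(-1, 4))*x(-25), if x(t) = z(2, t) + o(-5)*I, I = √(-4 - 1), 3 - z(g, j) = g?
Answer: -151/4 - 151*I*√5/2 ≈ -37.75 - 168.82*I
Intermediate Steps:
z(g, j) = 3 - g
o(w) = 2 (o(w) = -4 + 6 = 2)
I = I*√5 (I = √(-5) = I*√5 ≈ 2.2361*I)
x(t) = 1 + 2*I*√5 (x(t) = (3 - 1*2) + 2*(I*√5) = (3 - 2) + 2*I*√5 = 1 + 2*I*√5)
P(a) = 7 + a (P(a) = 3 - (-4 - a) = 3 + (4 + a) = 7 + a)
R(p, s) = -4 (R(p, s) = 5 - (7 + 2) = 5 - 1*9 = 5 - 9 = -4)
(151/R(-1, 4))*x(-25) = (151/(-4))*(1 + 2*I*√5) = (151*(-¼))*(1 + 2*I*√5) = -151*(1 + 2*I*√5)/4 = -151/4 - 151*I*√5/2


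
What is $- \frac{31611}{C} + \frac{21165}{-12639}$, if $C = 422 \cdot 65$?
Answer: $- \frac{326695793}{115562590} \approx -2.827$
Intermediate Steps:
$C = 27430$
$- \frac{31611}{C} + \frac{21165}{-12639} = - \frac{31611}{27430} + \frac{21165}{-12639} = \left(-31611\right) \frac{1}{27430} + 21165 \left(- \frac{1}{12639}\right) = - \frac{31611}{27430} - \frac{7055}{4213} = - \frac{326695793}{115562590}$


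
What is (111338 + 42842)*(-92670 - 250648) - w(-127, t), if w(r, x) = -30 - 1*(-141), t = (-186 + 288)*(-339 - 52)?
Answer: -52932769351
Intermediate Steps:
t = -39882 (t = 102*(-391) = -39882)
w(r, x) = 111 (w(r, x) = -30 + 141 = 111)
(111338 + 42842)*(-92670 - 250648) - w(-127, t) = (111338 + 42842)*(-92670 - 250648) - 1*111 = 154180*(-343318) - 111 = -52932769240 - 111 = -52932769351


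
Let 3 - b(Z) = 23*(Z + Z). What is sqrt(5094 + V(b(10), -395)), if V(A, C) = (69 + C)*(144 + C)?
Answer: 2*sqrt(21730) ≈ 294.82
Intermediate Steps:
b(Z) = 3 - 46*Z (b(Z) = 3 - 23*(Z + Z) = 3 - 23*2*Z = 3 - 46*Z)
sqrt(5094 + V(b(10), -395)) = sqrt(5094 + (9936 + (-395)**2 + 213*(-395))) = sqrt(5094 + (9936 + 156025 - 84135)) = sqrt(5094 + 81826) = sqrt(86920) = 2*sqrt(21730)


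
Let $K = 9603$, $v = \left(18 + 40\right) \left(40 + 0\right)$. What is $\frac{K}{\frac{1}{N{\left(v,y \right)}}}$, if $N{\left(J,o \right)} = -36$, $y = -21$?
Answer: $-345708$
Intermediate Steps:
$v = 2320$ ($v = 58 \cdot 40 = 2320$)
$\frac{K}{\frac{1}{N{\left(v,y \right)}}} = \frac{9603}{\frac{1}{-36}} = \frac{9603}{- \frac{1}{36}} = 9603 \left(-36\right) = -345708$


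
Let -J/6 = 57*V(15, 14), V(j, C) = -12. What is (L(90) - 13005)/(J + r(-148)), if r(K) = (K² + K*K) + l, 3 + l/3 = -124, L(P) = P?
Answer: -12915/47531 ≈ -0.27172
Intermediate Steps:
l = -381 (l = -9 + 3*(-124) = -9 - 372 = -381)
r(K) = -381 + 2*K² (r(K) = (K² + K*K) - 381 = (K² + K²) - 381 = 2*K² - 381 = -381 + 2*K²)
J = 4104 (J = -342*(-12) = -6*(-684) = 4104)
(L(90) - 13005)/(J + r(-148)) = (90 - 13005)/(4104 + (-381 + 2*(-148)²)) = -12915/(4104 + (-381 + 2*21904)) = -12915/(4104 + (-381 + 43808)) = -12915/(4104 + 43427) = -12915/47531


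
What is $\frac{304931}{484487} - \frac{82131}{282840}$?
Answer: $\frac{15485094081}{45677434360} \approx 0.33901$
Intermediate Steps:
$\frac{304931}{484487} - \frac{82131}{282840} = 304931 \cdot \frac{1}{484487} - \frac{27377}{94280} = \frac{304931}{484487} - \frac{27377}{94280} = \frac{15485094081}{45677434360}$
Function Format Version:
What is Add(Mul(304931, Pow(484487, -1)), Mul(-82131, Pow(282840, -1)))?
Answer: Rational(15485094081, 45677434360) ≈ 0.33901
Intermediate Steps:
Add(Mul(304931, Pow(484487, -1)), Mul(-82131, Pow(282840, -1))) = Add(Mul(304931, Rational(1, 484487)), Mul(-82131, Rational(1, 282840))) = Add(Rational(304931, 484487), Rational(-27377, 94280)) = Rational(15485094081, 45677434360)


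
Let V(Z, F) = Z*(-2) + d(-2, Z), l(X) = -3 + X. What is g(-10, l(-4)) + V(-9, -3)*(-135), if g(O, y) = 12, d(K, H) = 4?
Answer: -2958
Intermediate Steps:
V(Z, F) = 4 - 2*Z (V(Z, F) = Z*(-2) + 4 = -2*Z + 4 = 4 - 2*Z)
g(-10, l(-4)) + V(-9, -3)*(-135) = 12 + (4 - 2*(-9))*(-135) = 12 + (4 + 18)*(-135) = 12 + 22*(-135) = 12 - 2970 = -2958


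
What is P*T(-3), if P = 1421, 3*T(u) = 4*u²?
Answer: 17052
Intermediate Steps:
T(u) = 4*u²/3 (T(u) = (4*u²)/3 = 4*u²/3)
P*T(-3) = 1421*((4/3)*(-3)²) = 1421*((4/3)*9) = 1421*12 = 17052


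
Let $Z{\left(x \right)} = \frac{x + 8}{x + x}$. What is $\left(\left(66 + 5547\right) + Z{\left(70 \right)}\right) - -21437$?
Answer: $\frac{1893539}{70} \approx 27051.0$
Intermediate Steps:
$Z{\left(x \right)} = \frac{8 + x}{2 x}$
$\left(\left(66 + 5547\right) + Z{\left(70 \right)}\right) - -21437 = \left(\left(66 + 5547\right) + \frac{8 + 70}{2 \cdot 70}\right) - -21437 = \left(5613 + \frac{1}{2} \cdot \frac{1}{70} \cdot 78\right) + 21437 = \left(5613 + \frac{39}{70}\right) + 21437 = \frac{392949}{70} + 21437 = \frac{1893539}{70}$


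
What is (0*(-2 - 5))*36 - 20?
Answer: -20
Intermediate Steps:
(0*(-2 - 5))*36 - 20 = (0*(-7))*36 - 20 = 0*36 - 20 = 0 - 20 = -20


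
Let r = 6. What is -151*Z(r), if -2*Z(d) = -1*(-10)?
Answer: 755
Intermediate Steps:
Z(d) = -5 (Z(d) = -(-1)*(-10)/2 = -1/2*10 = -5)
-151*Z(r) = -151*(-5) = 755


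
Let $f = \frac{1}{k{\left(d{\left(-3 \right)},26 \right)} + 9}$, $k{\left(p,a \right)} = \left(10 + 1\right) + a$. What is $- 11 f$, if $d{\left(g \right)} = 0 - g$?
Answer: $- \frac{11}{46} \approx -0.23913$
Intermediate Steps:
$d{\left(g \right)} = - g$
$k{\left(p,a \right)} = 11 + a$
$f = \frac{1}{46}$ ($f = \frac{1}{\left(11 + 26\right) + 9} = \frac{1}{37 + 9} = \frac{1}{46} \approx 0.021739$)
$- 11 f = \left(-11\right) \frac{1}{46} = - \frac{11}{46}$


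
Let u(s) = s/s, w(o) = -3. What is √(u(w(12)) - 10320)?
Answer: I*√10319 ≈ 101.58*I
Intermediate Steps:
u(s) = 1
√(u(w(12)) - 10320) = √(1 - 10320) = √(-10319) = I*√10319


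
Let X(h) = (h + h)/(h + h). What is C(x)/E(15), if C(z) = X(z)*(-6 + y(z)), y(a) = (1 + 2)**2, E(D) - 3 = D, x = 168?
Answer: 1/6 ≈ 0.16667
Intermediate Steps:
E(D) = 3 + D
y(a) = 9 (y(a) = 3**2 = 9)
X(h) = 1 (X(h) = (2*h)/((2*h)) = (2*h)*(1/(2*h)) = 1)
C(z) = 3 (C(z) = 1*(-6 + 9) = 1*3 = 3)
C(x)/E(15) = 3/(3 + 15) = 3/18 = 3*(1/18) = 1/6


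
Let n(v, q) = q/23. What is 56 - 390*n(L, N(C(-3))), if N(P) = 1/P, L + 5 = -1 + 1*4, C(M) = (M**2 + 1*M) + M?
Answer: 1158/23 ≈ 50.348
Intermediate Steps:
C(M) = M**2 + 2*M (C(M) = (M**2 + M) + M = (M + M**2) + M = M**2 + 2*M)
L = -2 (L = -5 + (-1 + 1*4) = -5 + (-1 + 4) = -5 + 3 = -2)
n(v, q) = q/23 (n(v, q) = q*(1/23) = q/23)
56 - 390*n(L, N(C(-3))) = 56 - 390/(23*((-3*(2 - 3)))) = 56 - 390/(23*((-3*(-1)))) = 56 - 390/(23*3) = 56 - 390*1/69 = 56 - 130/23 = 1158/23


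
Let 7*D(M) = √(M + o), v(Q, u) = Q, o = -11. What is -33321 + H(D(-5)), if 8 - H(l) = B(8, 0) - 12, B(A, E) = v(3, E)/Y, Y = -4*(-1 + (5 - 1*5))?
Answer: -133207/4 ≈ -33302.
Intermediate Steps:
Y = 4 (Y = -4*(-1 + (5 - 5)) = -4*(-1 + 0) = -4*(-1) = 4)
B(A, E) = ¾ (B(A, E) = 3/4 = 3*(¼) = ¾)
D(M) = √(-11 + M)/7 (D(M) = √(M - 11)/7 = √(-11 + M)/7)
H(l) = 77/4 (H(l) = 8 - (¾ - 12) = 8 - 1*(-45/4) = 8 + 45/4 = 77/4)
-33321 + H(D(-5)) = -33321 + 77/4 = -133207/4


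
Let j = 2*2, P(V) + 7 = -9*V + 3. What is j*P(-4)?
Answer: 128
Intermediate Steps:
P(V) = -4 - 9*V (P(V) = -7 + (-9*V + 3) = -7 + (3 - 9*V) = -4 - 9*V)
j = 4
j*P(-4) = 4*(-4 - 9*(-4)) = 4*(-4 + 36) = 4*32 = 128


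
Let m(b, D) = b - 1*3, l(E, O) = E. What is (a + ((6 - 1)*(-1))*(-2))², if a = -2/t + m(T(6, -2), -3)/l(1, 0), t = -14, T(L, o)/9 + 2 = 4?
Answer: 30976/49 ≈ 632.16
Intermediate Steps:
T(L, o) = 18 (T(L, o) = -18 + 9*4 = -18 + 36 = 18)
m(b, D) = -3 + b (m(b, D) = b - 3 = -3 + b)
a = 106/7 (a = -2/(-14) + (-3 + 18)/1 = -2*(-1/14) + 15*1 = ⅐ + 15 = 106/7 ≈ 15.143)
(a + ((6 - 1)*(-1))*(-2))² = (106/7 + ((6 - 1)*(-1))*(-2))² = (106/7 + (5*(-1))*(-2))² = (106/7 - 5*(-2))² = (106/7 + 10)² = (176/7)² = 30976/49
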